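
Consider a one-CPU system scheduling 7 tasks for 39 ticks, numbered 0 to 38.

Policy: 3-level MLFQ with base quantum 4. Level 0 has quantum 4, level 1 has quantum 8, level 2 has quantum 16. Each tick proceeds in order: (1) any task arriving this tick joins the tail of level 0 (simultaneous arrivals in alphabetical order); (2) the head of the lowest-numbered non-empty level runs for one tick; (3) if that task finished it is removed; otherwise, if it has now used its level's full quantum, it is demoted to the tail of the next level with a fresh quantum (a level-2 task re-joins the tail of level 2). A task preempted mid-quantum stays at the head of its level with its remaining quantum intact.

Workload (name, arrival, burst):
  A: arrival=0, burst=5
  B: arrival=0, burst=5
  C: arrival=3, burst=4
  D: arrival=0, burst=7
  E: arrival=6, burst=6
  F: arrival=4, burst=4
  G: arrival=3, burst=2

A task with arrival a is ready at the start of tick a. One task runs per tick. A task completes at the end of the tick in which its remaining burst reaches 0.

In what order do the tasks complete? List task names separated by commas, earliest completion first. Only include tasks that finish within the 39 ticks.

completion order = C, G, F, A, B, D, E

t=0: L0/L1/L2 = ABD/-/- → run A
t=1: L0/L1/L2 = ABD/-/- → run A
t=2: L0/L1/L2 = ABD/-/- → run A
t=3: L0/L1/L2 = ABDCG/-/- → run A
t=4: L0/L1/L2 = BDCGF/A/- → run B
t=5: L0/L1/L2 = BDCGF/A/- → run B
t=6: L0/L1/L2 = BDCGFE/A/- → run B
t=7: L0/L1/L2 = BDCGFE/A/- → run B
t=8: L0/L1/L2 = DCGFE/AB/- → run D
t=9: L0/L1/L2 = DCGFE/AB/- → run D
t=10: L0/L1/L2 = DCGFE/AB/- → run D
t=11: L0/L1/L2 = DCGFE/AB/- → run D
t=12: L0/L1/L2 = CGFE/ABD/- → run C
t=13: L0/L1/L2 = CGFE/ABD/- → run C
t=14: L0/L1/L2 = CGFE/ABD/- → run C
t=15: L0/L1/L2 = CGFE/ABD/- → run C
t=16: L0/L1/L2 = GFE/ABD/- → run G
t=17: L0/L1/L2 = GFE/ABD/- → run G
t=18: L0/L1/L2 = FE/ABD/- → run F
t=19: L0/L1/L2 = FE/ABD/- → run F
t=20: L0/L1/L2 = FE/ABD/- → run F
t=21: L0/L1/L2 = FE/ABD/- → run F
t=22: L0/L1/L2 = E/ABD/- → run E
t=23: L0/L1/L2 = E/ABD/- → run E
t=24: L0/L1/L2 = E/ABD/- → run E
t=25: L0/L1/L2 = E/ABD/- → run E
t=26: L0/L1/L2 = -/ABDE/- → run A
t=27: L0/L1/L2 = -/BDE/- → run B
t=28: L0/L1/L2 = -/DE/- → run D
t=29: L0/L1/L2 = -/DE/- → run D
t=30: L0/L1/L2 = -/DE/- → run D
t=31: L0/L1/L2 = -/E/- → run E
t=32: L0/L1/L2 = -/E/- → run E
t=33: (idle)
t=34: (idle)
t=35: (idle)
t=36: (idle)
t=37: (idle)
t=38: (idle)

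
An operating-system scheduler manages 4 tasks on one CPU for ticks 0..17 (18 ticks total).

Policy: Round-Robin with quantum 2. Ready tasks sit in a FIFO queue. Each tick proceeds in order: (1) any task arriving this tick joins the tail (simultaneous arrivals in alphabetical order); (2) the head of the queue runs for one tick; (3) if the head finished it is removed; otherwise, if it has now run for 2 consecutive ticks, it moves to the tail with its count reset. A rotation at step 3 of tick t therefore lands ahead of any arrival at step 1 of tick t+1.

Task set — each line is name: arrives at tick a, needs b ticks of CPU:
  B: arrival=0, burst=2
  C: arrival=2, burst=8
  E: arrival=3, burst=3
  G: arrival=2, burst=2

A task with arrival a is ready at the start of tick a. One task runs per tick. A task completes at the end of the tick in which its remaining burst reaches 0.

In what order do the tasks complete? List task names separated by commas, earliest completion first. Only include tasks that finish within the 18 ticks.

completion order = B, G, E, C

t=0: queue=[B] q_used=0 → run B
t=1: queue=[B] q_used=1 → run B
t=2: queue=[C,G] q_used=0 → run C
t=3: queue=[C,G,E] q_used=1 → run C
t=4: queue=[G,E,C] q_used=0 → run G
t=5: queue=[G,E,C] q_used=1 → run G
t=6: queue=[E,C] q_used=0 → run E
t=7: queue=[E,C] q_used=1 → run E
t=8: queue=[C,E] q_used=0 → run C
t=9: queue=[C,E] q_used=1 → run C
t=10: queue=[E,C] q_used=0 → run E
t=11: queue=[C] q_used=0 → run C
t=12: queue=[C] q_used=1 → run C
t=13: queue=[C] q_used=0 → run C
t=14: queue=[C] q_used=1 → run C
t=15: (idle)
t=16: (idle)
t=17: (idle)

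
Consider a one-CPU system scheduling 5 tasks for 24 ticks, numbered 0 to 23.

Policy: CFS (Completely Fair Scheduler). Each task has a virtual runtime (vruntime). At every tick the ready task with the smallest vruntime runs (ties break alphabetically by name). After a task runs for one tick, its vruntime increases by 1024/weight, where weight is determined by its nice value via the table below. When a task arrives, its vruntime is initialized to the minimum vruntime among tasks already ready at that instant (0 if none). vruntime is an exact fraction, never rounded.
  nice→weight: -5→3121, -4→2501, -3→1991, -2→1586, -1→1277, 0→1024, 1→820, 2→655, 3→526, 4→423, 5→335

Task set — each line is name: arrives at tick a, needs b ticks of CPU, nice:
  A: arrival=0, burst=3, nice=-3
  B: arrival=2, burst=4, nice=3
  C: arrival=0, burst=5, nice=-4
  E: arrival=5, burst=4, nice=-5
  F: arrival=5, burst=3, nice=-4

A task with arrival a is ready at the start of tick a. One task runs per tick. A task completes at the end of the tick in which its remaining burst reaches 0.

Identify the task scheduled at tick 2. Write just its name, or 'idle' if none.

t=0: vr[A=0 C=0] → run A
t=1: vr[A=1024/1991 C=0] → run C
t=2: vr[A=1024/1991 B=1024/2501 C=1024/2501] → run B
t=3: vr[A=1024/1991 B=1549824/657763 C=1024/2501] → run C
t=4: vr[A=1024/1991 B=1549824/657763 C=2048/2501] → run A
t=5: vr[A=2048/1991 B=1549824/657763 C=2048/2501 E=2048/2501 F=2048/2501] → run C
t=6: vr[A=2048/1991 B=1549824/657763 C=3072/2501 E=2048/2501 F=2048/2501] → run E
t=7: vr[A=2048/1991 B=1549824/657763 C=3072/2501 E=8952832/7805621 F=2048/2501] → run F
t=8: vr[A=2048/1991 B=1549824/657763 C=3072/2501 E=8952832/7805621 F=3072/2501] → run A
t=9: vr[B=1549824/657763 C=3072/2501 E=8952832/7805621 F=3072/2501] → run E
t=10: vr[B=1549824/657763 C=3072/2501 E=11513856/7805621 F=3072/2501] → run C
t=11: vr[B=1549824/657763 C=4096/2501 E=11513856/7805621 F=3072/2501] → run F
t=12: vr[B=1549824/657763 C=4096/2501 E=11513856/7805621 F=4096/2501] → run E
t=13: vr[B=1549824/657763 C=4096/2501 E=14074880/7805621 F=4096/2501] → run C
t=14: vr[B=1549824/657763 E=14074880/7805621 F=4096/2501] → run F
t=15: vr[B=1549824/657763 E=14074880/7805621] → run E
t=16: vr[B=1549824/657763] → run B
t=17: vr[B=2830336/657763] → run B
t=18: vr[B=4110848/657763] → run B
t=19: (idle)
t=20: (idle)
t=21: (idle)
t=22: (idle)
t=23: (idle)

running at tick 2 = B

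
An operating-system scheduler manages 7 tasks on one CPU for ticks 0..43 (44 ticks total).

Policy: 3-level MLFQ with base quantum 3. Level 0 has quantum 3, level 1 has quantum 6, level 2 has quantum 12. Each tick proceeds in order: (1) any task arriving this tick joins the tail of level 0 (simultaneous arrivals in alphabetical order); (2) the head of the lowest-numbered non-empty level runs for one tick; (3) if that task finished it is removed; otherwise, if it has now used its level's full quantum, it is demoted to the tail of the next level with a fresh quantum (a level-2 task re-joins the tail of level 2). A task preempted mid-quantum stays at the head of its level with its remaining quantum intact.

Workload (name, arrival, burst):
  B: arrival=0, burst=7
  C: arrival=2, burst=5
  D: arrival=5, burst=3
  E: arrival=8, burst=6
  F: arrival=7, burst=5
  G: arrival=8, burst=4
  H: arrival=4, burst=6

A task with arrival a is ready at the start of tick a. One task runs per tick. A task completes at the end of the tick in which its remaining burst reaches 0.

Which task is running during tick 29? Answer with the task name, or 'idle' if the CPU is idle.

running at tick 29 = H

t=0: L0/L1/L2 = B/-/- → run B
t=1: L0/L1/L2 = B/-/- → run B
t=2: L0/L1/L2 = BC/-/- → run B
t=3: L0/L1/L2 = C/B/- → run C
t=4: L0/L1/L2 = CH/B/- → run C
t=5: L0/L1/L2 = CHD/B/- → run C
t=6: L0/L1/L2 = HD/BC/- → run H
t=7: L0/L1/L2 = HDF/BC/- → run H
t=8: L0/L1/L2 = HDFEG/BC/- → run H
t=9: L0/L1/L2 = DFEG/BCH/- → run D
t=10: L0/L1/L2 = DFEG/BCH/- → run D
t=11: L0/L1/L2 = DFEG/BCH/- → run D
t=12: L0/L1/L2 = FEG/BCH/- → run F
t=13: L0/L1/L2 = FEG/BCH/- → run F
t=14: L0/L1/L2 = FEG/BCH/- → run F
t=15: L0/L1/L2 = EG/BCHF/- → run E
t=16: L0/L1/L2 = EG/BCHF/- → run E
t=17: L0/L1/L2 = EG/BCHF/- → run E
t=18: L0/L1/L2 = G/BCHFE/- → run G
t=19: L0/L1/L2 = G/BCHFE/- → run G
t=20: L0/L1/L2 = G/BCHFE/- → run G
t=21: L0/L1/L2 = -/BCHFEG/- → run B
t=22: L0/L1/L2 = -/BCHFEG/- → run B
t=23: L0/L1/L2 = -/BCHFEG/- → run B
t=24: L0/L1/L2 = -/BCHFEG/- → run B
t=25: L0/L1/L2 = -/CHFEG/- → run C
t=26: L0/L1/L2 = -/CHFEG/- → run C
t=27: L0/L1/L2 = -/HFEG/- → run H
t=28: L0/L1/L2 = -/HFEG/- → run H
t=29: L0/L1/L2 = -/HFEG/- → run H
t=30: L0/L1/L2 = -/FEG/- → run F
t=31: L0/L1/L2 = -/FEG/- → run F
t=32: L0/L1/L2 = -/EG/- → run E
t=33: L0/L1/L2 = -/EG/- → run E
t=34: L0/L1/L2 = -/EG/- → run E
t=35: L0/L1/L2 = -/G/- → run G
t=36: (idle)
t=37: (idle)
t=38: (idle)
t=39: (idle)
t=40: (idle)
t=41: (idle)
t=42: (idle)
t=43: (idle)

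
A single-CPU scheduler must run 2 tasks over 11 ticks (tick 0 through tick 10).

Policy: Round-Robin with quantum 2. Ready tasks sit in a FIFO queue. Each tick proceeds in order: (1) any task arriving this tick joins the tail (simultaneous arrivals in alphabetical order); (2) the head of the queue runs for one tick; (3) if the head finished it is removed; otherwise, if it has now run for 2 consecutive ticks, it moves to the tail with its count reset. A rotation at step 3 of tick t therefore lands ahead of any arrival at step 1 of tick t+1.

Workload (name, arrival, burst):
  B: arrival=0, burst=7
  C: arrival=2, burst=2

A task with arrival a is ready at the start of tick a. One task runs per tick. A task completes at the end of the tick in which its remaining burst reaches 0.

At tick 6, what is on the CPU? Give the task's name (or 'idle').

t=0: queue=[B] q_used=0 → run B
t=1: queue=[B] q_used=1 → run B
t=2: queue=[B,C] q_used=0 → run B
t=3: queue=[B,C] q_used=1 → run B
t=4: queue=[C,B] q_used=0 → run C
t=5: queue=[C,B] q_used=1 → run C
t=6: queue=[B] q_used=0 → run B
t=7: queue=[B] q_used=1 → run B
t=8: queue=[B] q_used=0 → run B
t=9: (idle)
t=10: (idle)

running at tick 6 = B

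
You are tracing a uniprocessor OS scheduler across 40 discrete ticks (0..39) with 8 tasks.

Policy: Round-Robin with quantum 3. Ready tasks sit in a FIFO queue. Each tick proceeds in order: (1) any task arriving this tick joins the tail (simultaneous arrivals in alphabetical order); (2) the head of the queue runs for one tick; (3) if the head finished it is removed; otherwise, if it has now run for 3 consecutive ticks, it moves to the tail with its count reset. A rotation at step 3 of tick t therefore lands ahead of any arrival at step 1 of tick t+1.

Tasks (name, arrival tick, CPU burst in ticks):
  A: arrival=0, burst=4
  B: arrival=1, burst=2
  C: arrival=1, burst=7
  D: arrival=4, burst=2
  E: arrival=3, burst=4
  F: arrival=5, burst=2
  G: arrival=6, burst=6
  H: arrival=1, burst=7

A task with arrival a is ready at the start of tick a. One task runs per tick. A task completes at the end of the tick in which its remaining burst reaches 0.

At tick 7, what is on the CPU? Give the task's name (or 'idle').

running at tick 7 = C

t=0: queue=[A] q_used=0 → run A
t=1: queue=[A,B,C,H] q_used=1 → run A
t=2: queue=[A,B,C,H] q_used=2 → run A
t=3: queue=[B,C,H,A,E] q_used=0 → run B
t=4: queue=[B,C,H,A,E,D] q_used=1 → run B
t=5: queue=[C,H,A,E,D,F] q_used=0 → run C
t=6: queue=[C,H,A,E,D,F,G] q_used=1 → run C
t=7: queue=[C,H,A,E,D,F,G] q_used=2 → run C
t=8: queue=[H,A,E,D,F,G,C] q_used=0 → run H
t=9: queue=[H,A,E,D,F,G,C] q_used=1 → run H
t=10: queue=[H,A,E,D,F,G,C] q_used=2 → run H
t=11: queue=[A,E,D,F,G,C,H] q_used=0 → run A
t=12: queue=[E,D,F,G,C,H] q_used=0 → run E
t=13: queue=[E,D,F,G,C,H] q_used=1 → run E
t=14: queue=[E,D,F,G,C,H] q_used=2 → run E
t=15: queue=[D,F,G,C,H,E] q_used=0 → run D
t=16: queue=[D,F,G,C,H,E] q_used=1 → run D
t=17: queue=[F,G,C,H,E] q_used=0 → run F
t=18: queue=[F,G,C,H,E] q_used=1 → run F
t=19: queue=[G,C,H,E] q_used=0 → run G
t=20: queue=[G,C,H,E] q_used=1 → run G
t=21: queue=[G,C,H,E] q_used=2 → run G
t=22: queue=[C,H,E,G] q_used=0 → run C
t=23: queue=[C,H,E,G] q_used=1 → run C
t=24: queue=[C,H,E,G] q_used=2 → run C
t=25: queue=[H,E,G,C] q_used=0 → run H
t=26: queue=[H,E,G,C] q_used=1 → run H
t=27: queue=[H,E,G,C] q_used=2 → run H
t=28: queue=[E,G,C,H] q_used=0 → run E
t=29: queue=[G,C,H] q_used=0 → run G
t=30: queue=[G,C,H] q_used=1 → run G
t=31: queue=[G,C,H] q_used=2 → run G
t=32: queue=[C,H] q_used=0 → run C
t=33: queue=[H] q_used=0 → run H
t=34: (idle)
t=35: (idle)
t=36: (idle)
t=37: (idle)
t=38: (idle)
t=39: (idle)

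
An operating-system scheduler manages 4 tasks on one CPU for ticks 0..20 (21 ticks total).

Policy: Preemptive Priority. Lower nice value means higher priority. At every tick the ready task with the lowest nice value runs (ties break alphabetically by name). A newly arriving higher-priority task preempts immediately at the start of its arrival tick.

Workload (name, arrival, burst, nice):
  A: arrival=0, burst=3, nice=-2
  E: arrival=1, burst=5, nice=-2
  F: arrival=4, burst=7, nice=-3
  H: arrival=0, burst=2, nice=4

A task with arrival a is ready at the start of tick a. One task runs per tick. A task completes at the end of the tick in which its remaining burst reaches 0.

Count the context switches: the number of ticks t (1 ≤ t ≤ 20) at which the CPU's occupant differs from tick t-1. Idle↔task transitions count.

context switches = 5

t=0: ready={A,H} → run A
t=1: ready={A,E,H} → run A
t=2: ready={A,E,H} → run A
t=3: ready={E,H} → run E
t=4: ready={E,F,H} → run F
t=5: ready={E,F,H} → run F
t=6: ready={E,F,H} → run F
t=7: ready={E,F,H} → run F
t=8: ready={E,F,H} → run F
t=9: ready={E,F,H} → run F
t=10: ready={E,F,H} → run F
t=11: ready={E,H} → run E
t=12: ready={E,H} → run E
t=13: ready={E,H} → run E
t=14: ready={E,H} → run E
t=15: ready={H} → run H
t=16: ready={H} → run H
t=17: (idle)
t=18: (idle)
t=19: (idle)
t=20: (idle)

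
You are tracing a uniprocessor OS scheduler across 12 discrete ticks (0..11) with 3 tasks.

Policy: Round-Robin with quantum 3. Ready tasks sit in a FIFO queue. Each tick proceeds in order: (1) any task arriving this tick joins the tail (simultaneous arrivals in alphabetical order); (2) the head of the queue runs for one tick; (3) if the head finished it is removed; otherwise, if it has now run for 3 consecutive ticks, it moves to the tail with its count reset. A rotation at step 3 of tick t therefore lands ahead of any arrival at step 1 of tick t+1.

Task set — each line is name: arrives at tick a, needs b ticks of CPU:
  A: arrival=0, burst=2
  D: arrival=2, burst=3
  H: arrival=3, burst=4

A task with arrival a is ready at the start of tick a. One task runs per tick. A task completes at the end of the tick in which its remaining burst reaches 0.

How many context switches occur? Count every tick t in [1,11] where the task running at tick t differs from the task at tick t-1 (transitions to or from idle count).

context switches = 3

t=0: queue=[A] q_used=0 → run A
t=1: queue=[A] q_used=1 → run A
t=2: queue=[D] q_used=0 → run D
t=3: queue=[D,H] q_used=1 → run D
t=4: queue=[D,H] q_used=2 → run D
t=5: queue=[H] q_used=0 → run H
t=6: queue=[H] q_used=1 → run H
t=7: queue=[H] q_used=2 → run H
t=8: queue=[H] q_used=0 → run H
t=9: (idle)
t=10: (idle)
t=11: (idle)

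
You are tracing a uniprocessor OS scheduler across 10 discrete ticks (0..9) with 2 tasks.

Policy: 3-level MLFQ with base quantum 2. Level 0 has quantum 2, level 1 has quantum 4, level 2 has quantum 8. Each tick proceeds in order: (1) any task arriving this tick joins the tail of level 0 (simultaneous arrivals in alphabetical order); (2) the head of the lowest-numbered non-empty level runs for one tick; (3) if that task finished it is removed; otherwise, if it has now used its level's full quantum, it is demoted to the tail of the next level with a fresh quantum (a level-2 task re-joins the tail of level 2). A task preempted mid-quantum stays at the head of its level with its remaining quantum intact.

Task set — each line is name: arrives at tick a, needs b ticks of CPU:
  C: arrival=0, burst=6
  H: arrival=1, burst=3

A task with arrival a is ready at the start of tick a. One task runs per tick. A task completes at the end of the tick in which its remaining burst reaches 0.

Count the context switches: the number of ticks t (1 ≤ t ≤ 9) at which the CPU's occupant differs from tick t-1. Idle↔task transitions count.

context switches = 4

t=0: L0/L1/L2 = C/-/- → run C
t=1: L0/L1/L2 = CH/-/- → run C
t=2: L0/L1/L2 = H/C/- → run H
t=3: L0/L1/L2 = H/C/- → run H
t=4: L0/L1/L2 = -/CH/- → run C
t=5: L0/L1/L2 = -/CH/- → run C
t=6: L0/L1/L2 = -/CH/- → run C
t=7: L0/L1/L2 = -/CH/- → run C
t=8: L0/L1/L2 = -/H/- → run H
t=9: (idle)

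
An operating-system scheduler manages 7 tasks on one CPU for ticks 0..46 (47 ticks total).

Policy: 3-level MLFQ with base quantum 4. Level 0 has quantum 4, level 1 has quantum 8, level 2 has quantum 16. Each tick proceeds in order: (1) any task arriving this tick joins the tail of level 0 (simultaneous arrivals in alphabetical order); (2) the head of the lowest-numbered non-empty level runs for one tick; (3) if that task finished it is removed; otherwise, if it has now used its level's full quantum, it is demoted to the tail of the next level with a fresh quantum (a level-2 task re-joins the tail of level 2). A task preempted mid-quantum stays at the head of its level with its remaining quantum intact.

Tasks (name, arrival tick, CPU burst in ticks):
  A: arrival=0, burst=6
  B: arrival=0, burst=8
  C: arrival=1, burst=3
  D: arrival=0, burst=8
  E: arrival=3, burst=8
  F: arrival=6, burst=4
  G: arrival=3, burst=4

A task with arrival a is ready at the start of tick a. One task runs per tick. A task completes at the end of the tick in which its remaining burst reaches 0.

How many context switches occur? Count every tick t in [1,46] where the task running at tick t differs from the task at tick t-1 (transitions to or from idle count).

t=0: L0/L1/L2 = ABD/-/- → run A
t=1: L0/L1/L2 = ABDC/-/- → run A
t=2: L0/L1/L2 = ABDC/-/- → run A
t=3: L0/L1/L2 = ABDCEG/-/- → run A
t=4: L0/L1/L2 = BDCEG/A/- → run B
t=5: L0/L1/L2 = BDCEG/A/- → run B
t=6: L0/L1/L2 = BDCEGF/A/- → run B
t=7: L0/L1/L2 = BDCEGF/A/- → run B
t=8: L0/L1/L2 = DCEGF/AB/- → run D
t=9: L0/L1/L2 = DCEGF/AB/- → run D
t=10: L0/L1/L2 = DCEGF/AB/- → run D
t=11: L0/L1/L2 = DCEGF/AB/- → run D
t=12: L0/L1/L2 = CEGF/ABD/- → run C
t=13: L0/L1/L2 = CEGF/ABD/- → run C
t=14: L0/L1/L2 = CEGF/ABD/- → run C
t=15: L0/L1/L2 = EGF/ABD/- → run E
t=16: L0/L1/L2 = EGF/ABD/- → run E
t=17: L0/L1/L2 = EGF/ABD/- → run E
t=18: L0/L1/L2 = EGF/ABD/- → run E
t=19: L0/L1/L2 = GF/ABDE/- → run G
t=20: L0/L1/L2 = GF/ABDE/- → run G
t=21: L0/L1/L2 = GF/ABDE/- → run G
t=22: L0/L1/L2 = GF/ABDE/- → run G
t=23: L0/L1/L2 = F/ABDE/- → run F
t=24: L0/L1/L2 = F/ABDE/- → run F
t=25: L0/L1/L2 = F/ABDE/- → run F
t=26: L0/L1/L2 = F/ABDE/- → run F
t=27: L0/L1/L2 = -/ABDE/- → run A
t=28: L0/L1/L2 = -/ABDE/- → run A
t=29: L0/L1/L2 = -/BDE/- → run B
t=30: L0/L1/L2 = -/BDE/- → run B
t=31: L0/L1/L2 = -/BDE/- → run B
t=32: L0/L1/L2 = -/BDE/- → run B
t=33: L0/L1/L2 = -/DE/- → run D
t=34: L0/L1/L2 = -/DE/- → run D
t=35: L0/L1/L2 = -/DE/- → run D
t=36: L0/L1/L2 = -/DE/- → run D
t=37: L0/L1/L2 = -/E/- → run E
t=38: L0/L1/L2 = -/E/- → run E
t=39: L0/L1/L2 = -/E/- → run E
t=40: L0/L1/L2 = -/E/- → run E
t=41: (idle)
t=42: (idle)
t=43: (idle)
t=44: (idle)
t=45: (idle)
t=46: (idle)

context switches = 11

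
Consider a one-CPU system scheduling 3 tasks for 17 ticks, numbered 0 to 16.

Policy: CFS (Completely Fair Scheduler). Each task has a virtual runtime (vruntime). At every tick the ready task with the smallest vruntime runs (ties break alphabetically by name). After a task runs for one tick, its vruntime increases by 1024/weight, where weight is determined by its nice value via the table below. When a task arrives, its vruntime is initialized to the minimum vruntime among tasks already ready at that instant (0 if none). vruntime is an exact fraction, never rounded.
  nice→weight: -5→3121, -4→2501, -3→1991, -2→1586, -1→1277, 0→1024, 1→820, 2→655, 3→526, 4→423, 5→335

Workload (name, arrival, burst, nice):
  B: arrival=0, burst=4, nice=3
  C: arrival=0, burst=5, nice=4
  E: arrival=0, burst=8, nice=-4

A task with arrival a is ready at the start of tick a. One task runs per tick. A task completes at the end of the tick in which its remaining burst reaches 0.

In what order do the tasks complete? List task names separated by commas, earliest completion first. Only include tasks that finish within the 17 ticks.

t=0: vr[B=0 C=0 E=0] → run B
t=1: vr[B=512/263 C=0 E=0] → run C
t=2: vr[B=512/263 C=1024/423 E=0] → run E
t=3: vr[B=512/263 C=1024/423 E=1024/2501] → run E
t=4: vr[B=512/263 C=1024/423 E=2048/2501] → run E
t=5: vr[B=512/263 C=1024/423 E=3072/2501] → run E
t=6: vr[B=512/263 C=1024/423 E=4096/2501] → run E
t=7: vr[B=512/263 C=1024/423 E=5120/2501] → run B
t=8: vr[B=1024/263 C=1024/423 E=5120/2501] → run E
t=9: vr[B=1024/263 C=1024/423 E=6144/2501] → run C
t=10: vr[B=1024/263 C=2048/423 E=6144/2501] → run E
t=11: vr[B=1024/263 C=2048/423 E=7168/2501] → run E
t=12: vr[B=1024/263 C=2048/423] → run B
t=13: vr[B=1536/263 C=2048/423] → run C
t=14: vr[B=1536/263 C=1024/141] → run B
t=15: vr[C=1024/141] → run C
t=16: vr[C=4096/423] → run C

completion order = E, B, C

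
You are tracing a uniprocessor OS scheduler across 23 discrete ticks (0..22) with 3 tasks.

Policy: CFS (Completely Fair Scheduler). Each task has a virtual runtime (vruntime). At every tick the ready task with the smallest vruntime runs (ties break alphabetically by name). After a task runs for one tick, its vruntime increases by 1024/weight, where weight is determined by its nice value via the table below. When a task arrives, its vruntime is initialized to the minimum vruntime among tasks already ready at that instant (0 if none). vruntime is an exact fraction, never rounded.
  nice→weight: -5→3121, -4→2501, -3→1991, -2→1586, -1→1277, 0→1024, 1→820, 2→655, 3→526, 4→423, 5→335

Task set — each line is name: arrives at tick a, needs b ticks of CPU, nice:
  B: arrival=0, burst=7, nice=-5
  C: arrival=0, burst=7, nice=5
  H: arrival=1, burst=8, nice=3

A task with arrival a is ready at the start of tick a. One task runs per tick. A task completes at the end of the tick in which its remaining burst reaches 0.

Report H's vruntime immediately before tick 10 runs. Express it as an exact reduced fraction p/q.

t=0: vr[B=0 C=0] → run B
t=1: vr[B=1024/3121 C=0 H=0] → run C
t=2: vr[B=1024/3121 C=1024/335 H=0] → run H
t=3: vr[B=1024/3121 C=1024/335 H=512/263] → run B
t=4: vr[B=2048/3121 C=1024/335 H=512/263] → run B
t=5: vr[B=3072/3121 C=1024/335 H=512/263] → run B
t=6: vr[B=4096/3121 C=1024/335 H=512/263] → run B
t=7: vr[B=5120/3121 C=1024/335 H=512/263] → run B
t=8: vr[B=6144/3121 C=1024/335 H=512/263] → run H
t=9: vr[B=6144/3121 C=1024/335 H=1024/263] → run B
t=10: vr[C=1024/335 H=1024/263] → run C
t=11: vr[C=2048/335 H=1024/263] → run H
t=12: vr[C=2048/335 H=1536/263] → run H
t=13: vr[C=2048/335 H=2048/263] → run C
t=14: vr[C=3072/335 H=2048/263] → run H
t=15: vr[C=3072/335 H=2560/263] → run C
t=16: vr[C=4096/335 H=2560/263] → run H
t=17: vr[C=4096/335 H=3072/263] → run H
t=18: vr[C=4096/335 H=3584/263] → run C
t=19: vr[C=1024/67 H=3584/263] → run H
t=20: vr[C=1024/67] → run C
t=21: vr[C=6144/335] → run C
t=22: (idle)

vruntime(H, start of tick 10) = 1024/263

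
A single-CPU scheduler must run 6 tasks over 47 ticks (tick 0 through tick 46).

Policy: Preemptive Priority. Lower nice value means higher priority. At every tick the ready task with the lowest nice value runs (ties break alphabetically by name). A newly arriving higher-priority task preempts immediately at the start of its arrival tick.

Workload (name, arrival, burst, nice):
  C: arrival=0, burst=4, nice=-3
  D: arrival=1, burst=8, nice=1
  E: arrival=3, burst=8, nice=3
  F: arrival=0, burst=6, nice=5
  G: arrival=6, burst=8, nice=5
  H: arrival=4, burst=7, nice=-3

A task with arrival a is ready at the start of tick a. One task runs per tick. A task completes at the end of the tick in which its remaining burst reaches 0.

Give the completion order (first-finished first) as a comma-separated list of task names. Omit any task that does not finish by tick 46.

completion order = C, H, D, E, F, G

t=0: ready={C,F} → run C
t=1: ready={C,D,F} → run C
t=2: ready={C,D,F} → run C
t=3: ready={C,D,E,F} → run C
t=4: ready={D,E,F,H} → run H
t=5: ready={D,E,F,H} → run H
t=6: ready={D,E,F,G,H} → run H
t=7: ready={D,E,F,G,H} → run H
t=8: ready={D,E,F,G,H} → run H
t=9: ready={D,E,F,G,H} → run H
t=10: ready={D,E,F,G,H} → run H
t=11: ready={D,E,F,G} → run D
t=12: ready={D,E,F,G} → run D
t=13: ready={D,E,F,G} → run D
t=14: ready={D,E,F,G} → run D
t=15: ready={D,E,F,G} → run D
t=16: ready={D,E,F,G} → run D
t=17: ready={D,E,F,G} → run D
t=18: ready={D,E,F,G} → run D
t=19: ready={E,F,G} → run E
t=20: ready={E,F,G} → run E
t=21: ready={E,F,G} → run E
t=22: ready={E,F,G} → run E
t=23: ready={E,F,G} → run E
t=24: ready={E,F,G} → run E
t=25: ready={E,F,G} → run E
t=26: ready={E,F,G} → run E
t=27: ready={F,G} → run F
t=28: ready={F,G} → run F
t=29: ready={F,G} → run F
t=30: ready={F,G} → run F
t=31: ready={F,G} → run F
t=32: ready={F,G} → run F
t=33: ready={G} → run G
t=34: ready={G} → run G
t=35: ready={G} → run G
t=36: ready={G} → run G
t=37: ready={G} → run G
t=38: ready={G} → run G
t=39: ready={G} → run G
t=40: ready={G} → run G
t=41: (idle)
t=42: (idle)
t=43: (idle)
t=44: (idle)
t=45: (idle)
t=46: (idle)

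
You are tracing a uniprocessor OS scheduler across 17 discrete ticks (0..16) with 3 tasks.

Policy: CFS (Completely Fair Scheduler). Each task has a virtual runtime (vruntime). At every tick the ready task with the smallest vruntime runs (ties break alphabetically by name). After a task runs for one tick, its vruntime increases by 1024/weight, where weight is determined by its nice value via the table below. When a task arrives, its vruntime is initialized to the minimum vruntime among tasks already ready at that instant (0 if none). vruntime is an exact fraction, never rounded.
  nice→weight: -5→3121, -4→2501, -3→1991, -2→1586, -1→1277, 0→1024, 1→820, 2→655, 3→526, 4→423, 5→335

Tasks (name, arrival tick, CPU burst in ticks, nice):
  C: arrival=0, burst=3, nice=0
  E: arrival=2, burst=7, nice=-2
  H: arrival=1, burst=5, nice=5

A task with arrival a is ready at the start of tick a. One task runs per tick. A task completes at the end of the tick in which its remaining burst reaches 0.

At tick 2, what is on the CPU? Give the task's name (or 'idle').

running at tick 2 = E

t=0: vr[C=0] → run C
t=1: vr[C=1 H=1] → run C
t=2: vr[C=2 E=1 H=1] → run E
t=3: vr[C=2 E=1305/793 H=1] → run H
t=4: vr[C=2 E=1305/793 H=1359/335] → run E
t=5: vr[C=2 E=1817/793 H=1359/335] → run C
t=6: vr[E=1817/793 H=1359/335] → run E
t=7: vr[E=2329/793 H=1359/335] → run E
t=8: vr[E=2841/793 H=1359/335] → run E
t=9: vr[E=3353/793 H=1359/335] → run H
t=10: vr[E=3353/793 H=2383/335] → run E
t=11: vr[E=3865/793 H=2383/335] → run E
t=12: vr[H=2383/335] → run H
t=13: vr[H=3407/335] → run H
t=14: vr[H=4431/335] → run H
t=15: (idle)
t=16: (idle)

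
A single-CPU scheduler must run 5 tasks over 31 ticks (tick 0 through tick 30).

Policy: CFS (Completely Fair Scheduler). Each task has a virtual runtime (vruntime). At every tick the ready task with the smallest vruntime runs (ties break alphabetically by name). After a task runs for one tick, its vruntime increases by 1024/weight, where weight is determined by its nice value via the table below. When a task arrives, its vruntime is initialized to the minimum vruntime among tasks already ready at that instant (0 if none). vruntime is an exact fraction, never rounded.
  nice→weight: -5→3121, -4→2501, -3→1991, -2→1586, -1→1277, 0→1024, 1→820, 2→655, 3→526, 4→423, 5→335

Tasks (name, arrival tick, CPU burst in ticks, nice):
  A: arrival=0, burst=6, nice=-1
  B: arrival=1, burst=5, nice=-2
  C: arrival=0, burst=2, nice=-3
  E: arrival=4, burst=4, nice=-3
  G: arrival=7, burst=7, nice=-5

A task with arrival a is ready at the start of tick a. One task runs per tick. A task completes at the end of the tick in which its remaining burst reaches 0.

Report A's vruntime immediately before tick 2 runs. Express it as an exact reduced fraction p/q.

vruntime(A, start of tick 2) = 1024/1277

t=0: vr[A=0 C=0] → run A
t=1: vr[A=1024/1277 B=0 C=0] → run B
t=2: vr[A=1024/1277 B=512/793 C=0] → run C
t=3: vr[A=1024/1277 B=512/793 C=1024/1991] → run C
t=4: vr[A=1024/1277 B=512/793 E=512/793] → run B
t=5: vr[A=1024/1277 B=1024/793 E=512/793] → run E
t=6: vr[A=1024/1277 B=1024/793 E=1831424/1578863] → run A
t=7: vr[A=2048/1277 B=1024/793 E=1831424/1578863 G=1831424/1578863] → run E
t=8: vr[A=2048/1277 B=1024/793 E=2643456/1578863 G=1831424/1578863] → run G
t=9: vr[A=2048/1277 B=1024/793 E=2643456/1578863 G=7332630016/4927631423] → run B
t=10: vr[A=2048/1277 B=1536/793 E=2643456/1578863 G=7332630016/4927631423] → run G
t=11: vr[A=2048/1277 B=1536/793 E=2643456/1578863 G=8949385728/4927631423] → run A
t=12: vr[A=3072/1277 B=1536/793 E=2643456/1578863 G=8949385728/4927631423] → run E
t=13: vr[A=3072/1277 B=1536/793 E=3455488/1578863 G=8949385728/4927631423] → run G
t=14: vr[A=3072/1277 B=1536/793 E=3455488/1578863 G=10566141440/4927631423] → run B
t=15: vr[A=3072/1277 B=2048/793 E=3455488/1578863 G=10566141440/4927631423] → run G
t=16: vr[A=3072/1277 B=2048/793 E=3455488/1578863 G=12182897152/4927631423] → run E
t=17: vr[A=3072/1277 B=2048/793 G=12182897152/4927631423] → run A
t=18: vr[A=4096/1277 B=2048/793 G=12182897152/4927631423] → run G
t=19: vr[A=4096/1277 B=2048/793 G=13799652864/4927631423] → run B
t=20: vr[A=4096/1277 G=13799652864/4927631423] → run G
t=21: vr[A=4096/1277 G=15416408576/4927631423] → run G
t=22: vr[A=4096/1277] → run A
t=23: vr[A=5120/1277] → run A
t=24: (idle)
t=25: (idle)
t=26: (idle)
t=27: (idle)
t=28: (idle)
t=29: (idle)
t=30: (idle)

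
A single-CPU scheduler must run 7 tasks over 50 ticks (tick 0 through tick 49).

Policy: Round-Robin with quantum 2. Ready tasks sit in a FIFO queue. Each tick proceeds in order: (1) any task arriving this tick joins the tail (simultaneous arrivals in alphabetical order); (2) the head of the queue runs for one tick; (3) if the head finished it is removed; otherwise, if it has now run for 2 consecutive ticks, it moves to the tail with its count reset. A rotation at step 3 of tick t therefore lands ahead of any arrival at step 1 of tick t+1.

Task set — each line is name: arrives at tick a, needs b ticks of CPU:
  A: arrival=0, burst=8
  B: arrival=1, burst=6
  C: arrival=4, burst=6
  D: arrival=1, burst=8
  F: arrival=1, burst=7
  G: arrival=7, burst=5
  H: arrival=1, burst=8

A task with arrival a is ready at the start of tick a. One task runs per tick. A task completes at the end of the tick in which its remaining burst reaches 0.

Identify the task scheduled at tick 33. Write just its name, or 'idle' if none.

running at tick 33 = G

t=0: queue=[A] q_used=0 → run A
t=1: queue=[A,B,D,F,H] q_used=1 → run A
t=2: queue=[B,D,F,H,A] q_used=0 → run B
t=3: queue=[B,D,F,H,A] q_used=1 → run B
t=4: queue=[D,F,H,A,B,C] q_used=0 → run D
t=5: queue=[D,F,H,A,B,C] q_used=1 → run D
t=6: queue=[F,H,A,B,C,D] q_used=0 → run F
t=7: queue=[F,H,A,B,C,D,G] q_used=1 → run F
t=8: queue=[H,A,B,C,D,G,F] q_used=0 → run H
t=9: queue=[H,A,B,C,D,G,F] q_used=1 → run H
t=10: queue=[A,B,C,D,G,F,H] q_used=0 → run A
t=11: queue=[A,B,C,D,G,F,H] q_used=1 → run A
t=12: queue=[B,C,D,G,F,H,A] q_used=0 → run B
t=13: queue=[B,C,D,G,F,H,A] q_used=1 → run B
t=14: queue=[C,D,G,F,H,A,B] q_used=0 → run C
t=15: queue=[C,D,G,F,H,A,B] q_used=1 → run C
t=16: queue=[D,G,F,H,A,B,C] q_used=0 → run D
t=17: queue=[D,G,F,H,A,B,C] q_used=1 → run D
t=18: queue=[G,F,H,A,B,C,D] q_used=0 → run G
t=19: queue=[G,F,H,A,B,C,D] q_used=1 → run G
t=20: queue=[F,H,A,B,C,D,G] q_used=0 → run F
t=21: queue=[F,H,A,B,C,D,G] q_used=1 → run F
t=22: queue=[H,A,B,C,D,G,F] q_used=0 → run H
t=23: queue=[H,A,B,C,D,G,F] q_used=1 → run H
t=24: queue=[A,B,C,D,G,F,H] q_used=0 → run A
t=25: queue=[A,B,C,D,G,F,H] q_used=1 → run A
t=26: queue=[B,C,D,G,F,H,A] q_used=0 → run B
t=27: queue=[B,C,D,G,F,H,A] q_used=1 → run B
t=28: queue=[C,D,G,F,H,A] q_used=0 → run C
t=29: queue=[C,D,G,F,H,A] q_used=1 → run C
t=30: queue=[D,G,F,H,A,C] q_used=0 → run D
t=31: queue=[D,G,F,H,A,C] q_used=1 → run D
t=32: queue=[G,F,H,A,C,D] q_used=0 → run G
t=33: queue=[G,F,H,A,C,D] q_used=1 → run G
t=34: queue=[F,H,A,C,D,G] q_used=0 → run F
t=35: queue=[F,H,A,C,D,G] q_used=1 → run F
t=36: queue=[H,A,C,D,G,F] q_used=0 → run H
t=37: queue=[H,A,C,D,G,F] q_used=1 → run H
t=38: queue=[A,C,D,G,F,H] q_used=0 → run A
t=39: queue=[A,C,D,G,F,H] q_used=1 → run A
t=40: queue=[C,D,G,F,H] q_used=0 → run C
t=41: queue=[C,D,G,F,H] q_used=1 → run C
t=42: queue=[D,G,F,H] q_used=0 → run D
t=43: queue=[D,G,F,H] q_used=1 → run D
t=44: queue=[G,F,H] q_used=0 → run G
t=45: queue=[F,H] q_used=0 → run F
t=46: queue=[H] q_used=0 → run H
t=47: queue=[H] q_used=1 → run H
t=48: (idle)
t=49: (idle)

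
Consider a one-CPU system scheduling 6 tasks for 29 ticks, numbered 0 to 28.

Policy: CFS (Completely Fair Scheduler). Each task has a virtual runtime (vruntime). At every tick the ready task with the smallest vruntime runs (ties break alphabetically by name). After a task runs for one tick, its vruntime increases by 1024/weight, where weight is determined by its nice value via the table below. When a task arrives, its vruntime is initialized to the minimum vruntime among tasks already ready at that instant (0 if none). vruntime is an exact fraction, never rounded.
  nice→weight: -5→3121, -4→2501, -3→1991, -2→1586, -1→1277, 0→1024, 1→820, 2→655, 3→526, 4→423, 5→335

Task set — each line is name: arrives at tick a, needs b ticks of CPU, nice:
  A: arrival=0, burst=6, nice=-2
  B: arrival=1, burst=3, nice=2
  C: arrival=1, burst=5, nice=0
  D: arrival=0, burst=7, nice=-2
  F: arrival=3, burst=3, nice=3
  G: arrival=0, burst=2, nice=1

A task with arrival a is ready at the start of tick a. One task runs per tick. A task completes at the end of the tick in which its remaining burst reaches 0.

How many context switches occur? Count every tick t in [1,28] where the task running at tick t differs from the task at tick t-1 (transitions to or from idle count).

context switches = 25

t=0: vr[A=0 D=0 G=0] → run A
t=1: vr[A=512/793 B=0 C=0 D=0 G=0] → run B
t=2: vr[A=512/793 B=1024/655 C=0 D=0 G=0] → run C
t=3: vr[A=512/793 B=1024/655 C=1 D=0 F=0 G=0] → run D
t=4: vr[A=512/793 B=1024/655 C=1 D=512/793 F=0 G=0] → run F
t=5: vr[A=512/793 B=1024/655 C=1 D=512/793 F=512/263 G=0] → run G
t=6: vr[A=512/793 B=1024/655 C=1 D=512/793 F=512/263 G=256/205] → run A
t=7: vr[A=1024/793 B=1024/655 C=1 D=512/793 F=512/263 G=256/205] → run D
t=8: vr[A=1024/793 B=1024/655 C=1 D=1024/793 F=512/263 G=256/205] → run C
t=9: vr[A=1024/793 B=1024/655 C=2 D=1024/793 F=512/263 G=256/205] → run G
t=10: vr[A=1024/793 B=1024/655 C=2 D=1024/793 F=512/263] → run A
t=11: vr[A=1536/793 B=1024/655 C=2 D=1024/793 F=512/263] → run D
t=12: vr[A=1536/793 B=1024/655 C=2 D=1536/793 F=512/263] → run B
t=13: vr[A=1536/793 B=2048/655 C=2 D=1536/793 F=512/263] → run A
t=14: vr[A=2048/793 B=2048/655 C=2 D=1536/793 F=512/263] → run D
t=15: vr[A=2048/793 B=2048/655 C=2 D=2048/793 F=512/263] → run F
t=16: vr[A=2048/793 B=2048/655 C=2 D=2048/793 F=1024/263] → run C
t=17: vr[A=2048/793 B=2048/655 C=3 D=2048/793 F=1024/263] → run A
t=18: vr[A=2560/793 B=2048/655 C=3 D=2048/793 F=1024/263] → run D
t=19: vr[A=2560/793 B=2048/655 C=3 D=2560/793 F=1024/263] → run C
t=20: vr[A=2560/793 B=2048/655 C=4 D=2560/793 F=1024/263] → run B
t=21: vr[A=2560/793 C=4 D=2560/793 F=1024/263] → run A
t=22: vr[C=4 D=2560/793 F=1024/263] → run D
t=23: vr[C=4 D=3072/793 F=1024/263] → run D
t=24: vr[C=4 F=1024/263] → run F
t=25: vr[C=4] → run C
t=26: (idle)
t=27: (idle)
t=28: (idle)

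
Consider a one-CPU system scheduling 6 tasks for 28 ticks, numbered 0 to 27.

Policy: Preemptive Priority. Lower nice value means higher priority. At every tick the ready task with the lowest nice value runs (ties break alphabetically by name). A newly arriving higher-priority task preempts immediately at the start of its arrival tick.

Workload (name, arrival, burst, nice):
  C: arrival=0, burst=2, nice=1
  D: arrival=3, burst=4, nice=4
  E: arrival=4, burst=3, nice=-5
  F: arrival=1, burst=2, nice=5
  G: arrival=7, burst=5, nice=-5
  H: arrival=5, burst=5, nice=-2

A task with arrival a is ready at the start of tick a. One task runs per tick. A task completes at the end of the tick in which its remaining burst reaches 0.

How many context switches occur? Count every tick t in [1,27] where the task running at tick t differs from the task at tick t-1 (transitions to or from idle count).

t=0: ready={C} → run C
t=1: ready={C,F} → run C
t=2: ready={F} → run F
t=3: ready={D,F} → run D
t=4: ready={D,E,F} → run E
t=5: ready={D,E,F,H} → run E
t=6: ready={D,E,F,H} → run E
t=7: ready={D,F,G,H} → run G
t=8: ready={D,F,G,H} → run G
t=9: ready={D,F,G,H} → run G
t=10: ready={D,F,G,H} → run G
t=11: ready={D,F,G,H} → run G
t=12: ready={D,F,H} → run H
t=13: ready={D,F,H} → run H
t=14: ready={D,F,H} → run H
t=15: ready={D,F,H} → run H
t=16: ready={D,F,H} → run H
t=17: ready={D,F} → run D
t=18: ready={D,F} → run D
t=19: ready={D,F} → run D
t=20: ready={F} → run F
t=21: (idle)
t=22: (idle)
t=23: (idle)
t=24: (idle)
t=25: (idle)
t=26: (idle)
t=27: (idle)

context switches = 8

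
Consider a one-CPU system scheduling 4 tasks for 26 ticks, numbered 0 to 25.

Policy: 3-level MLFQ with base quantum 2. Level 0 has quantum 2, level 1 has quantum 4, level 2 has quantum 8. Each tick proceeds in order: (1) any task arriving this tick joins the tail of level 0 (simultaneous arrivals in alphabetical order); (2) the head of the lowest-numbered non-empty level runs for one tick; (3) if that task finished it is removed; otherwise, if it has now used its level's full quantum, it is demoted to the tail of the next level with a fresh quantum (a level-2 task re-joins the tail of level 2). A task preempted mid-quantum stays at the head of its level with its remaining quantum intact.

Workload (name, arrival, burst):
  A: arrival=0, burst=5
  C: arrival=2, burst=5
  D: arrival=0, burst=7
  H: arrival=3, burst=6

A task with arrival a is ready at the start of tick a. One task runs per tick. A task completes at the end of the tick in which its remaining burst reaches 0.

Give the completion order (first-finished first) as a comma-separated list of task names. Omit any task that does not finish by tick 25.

completion order = A, C, H, D

t=0: L0/L1/L2 = AD/-/- → run A
t=1: L0/L1/L2 = AD/-/- → run A
t=2: L0/L1/L2 = DC/A/- → run D
t=3: L0/L1/L2 = DCH/A/- → run D
t=4: L0/L1/L2 = CH/AD/- → run C
t=5: L0/L1/L2 = CH/AD/- → run C
t=6: L0/L1/L2 = H/ADC/- → run H
t=7: L0/L1/L2 = H/ADC/- → run H
t=8: L0/L1/L2 = -/ADCH/- → run A
t=9: L0/L1/L2 = -/ADCH/- → run A
t=10: L0/L1/L2 = -/ADCH/- → run A
t=11: L0/L1/L2 = -/DCH/- → run D
t=12: L0/L1/L2 = -/DCH/- → run D
t=13: L0/L1/L2 = -/DCH/- → run D
t=14: L0/L1/L2 = -/DCH/- → run D
t=15: L0/L1/L2 = -/CH/D → run C
t=16: L0/L1/L2 = -/CH/D → run C
t=17: L0/L1/L2 = -/CH/D → run C
t=18: L0/L1/L2 = -/H/D → run H
t=19: L0/L1/L2 = -/H/D → run H
t=20: L0/L1/L2 = -/H/D → run H
t=21: L0/L1/L2 = -/H/D → run H
t=22: L0/L1/L2 = -/-/D → run D
t=23: (idle)
t=24: (idle)
t=25: (idle)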